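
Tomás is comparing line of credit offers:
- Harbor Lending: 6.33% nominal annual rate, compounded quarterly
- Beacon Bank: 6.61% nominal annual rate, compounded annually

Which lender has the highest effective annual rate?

Beacon Bank

Harbor Lending: (1 + 0.0633/4)^4 − 1 = 6.482%
Beacon Bank: compounded annually, EAR = 6.610%
The highest effective annual rate is Beacon Bank at 6.610%.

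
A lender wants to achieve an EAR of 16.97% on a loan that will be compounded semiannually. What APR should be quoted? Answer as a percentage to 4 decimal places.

16.3053%

(1 + r/2)^2 − 1 = 0.1697, so 1 + r/2 = 1.1697^(1/2).
r/2 = 0.081527, so r = 0.163053 = 16.3053%.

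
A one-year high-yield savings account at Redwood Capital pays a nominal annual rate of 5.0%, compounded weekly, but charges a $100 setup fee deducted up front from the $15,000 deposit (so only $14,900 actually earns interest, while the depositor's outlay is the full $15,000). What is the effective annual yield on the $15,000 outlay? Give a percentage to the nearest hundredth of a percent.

4.42%

Value after one year: 14,900 × (1 + 0.050/52)^52 = 14,900 × 1.051246 = $15,663.56.
Effective yield on the $15,000 outlay: 15,663.56 / 15,000 − 1 = 0.044238 = 4.42%.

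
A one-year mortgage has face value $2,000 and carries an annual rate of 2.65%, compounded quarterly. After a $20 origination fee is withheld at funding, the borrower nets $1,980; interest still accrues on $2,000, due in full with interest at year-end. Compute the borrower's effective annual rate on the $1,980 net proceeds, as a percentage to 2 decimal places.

3.71%

Amount owed after one year: 2,000 × (1 + 0.0265/4)^4 = 2,000 × 1.026765 = $2,053.53.
Effective rate on net proceeds: 2,053.53 / 1,980 − 1 = 0.037136 = 3.71%.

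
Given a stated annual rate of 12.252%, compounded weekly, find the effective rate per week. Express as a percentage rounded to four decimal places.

With a nominal annual rate compounded weekly, the periodic rate is the nominal rate divided by 52.
i = 0.12252 / 52 = 0.0023562 = 0.2356%.

0.2356%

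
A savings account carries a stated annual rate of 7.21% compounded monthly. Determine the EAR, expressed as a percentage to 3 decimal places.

7.453%

EAR = (1 + 0.0721/12)^12 − 1.
= (1 + 0.006008)^12 − 1 = 1.074531 − 1 = 7.453%.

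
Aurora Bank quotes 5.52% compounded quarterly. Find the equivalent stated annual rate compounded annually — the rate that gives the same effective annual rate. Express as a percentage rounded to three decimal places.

5.635%

EAR = (1 + 0.0552/4)^4 − 1 = 0.056353.
Compounded annually, the equivalent nominal rate is the EAR itself: 5.635%.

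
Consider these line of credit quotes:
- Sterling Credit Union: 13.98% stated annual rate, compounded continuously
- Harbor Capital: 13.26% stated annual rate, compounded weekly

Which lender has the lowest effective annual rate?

Sterling Credit Union: e^0.1398 − 1 = 15.004%
Harbor Capital: (1 + 0.1326/52)^52 − 1 = 14.160%
The lowest effective annual rate is Harbor Capital at 14.160%.

Harbor Capital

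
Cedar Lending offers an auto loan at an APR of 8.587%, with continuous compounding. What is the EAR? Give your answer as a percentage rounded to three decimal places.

8.966%

With continuous compounding, EAR = e^0.08587 − 1.
e^0.08587 = 1.089665, so EAR = 0.089665 = 8.966%.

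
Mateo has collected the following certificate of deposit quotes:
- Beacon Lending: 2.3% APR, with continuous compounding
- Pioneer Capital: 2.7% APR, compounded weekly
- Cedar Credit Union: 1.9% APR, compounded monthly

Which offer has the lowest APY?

Cedar Credit Union

Beacon Lending: e^0.023 − 1 = 2.327%
Pioneer Capital: (1 + 0.027/52)^52 − 1 = 2.736%
Cedar Credit Union: (1 + 0.019/12)^12 − 1 = 1.917%
The lowest effective annual rate is Cedar Credit Union at 1.917%.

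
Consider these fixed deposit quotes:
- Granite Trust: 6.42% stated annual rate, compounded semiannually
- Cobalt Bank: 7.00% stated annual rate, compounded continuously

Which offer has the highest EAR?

Granite Trust: (1 + 0.0642/2)^2 − 1 = 6.523%
Cobalt Bank: e^0.0700 − 1 = 7.251%
The highest effective annual rate is Cobalt Bank at 7.251%.

Cobalt Bank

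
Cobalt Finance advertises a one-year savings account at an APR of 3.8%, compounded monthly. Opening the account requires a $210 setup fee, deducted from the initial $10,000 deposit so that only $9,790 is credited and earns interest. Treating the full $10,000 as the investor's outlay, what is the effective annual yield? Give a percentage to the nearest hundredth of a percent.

Value after one year: 9,790 × (1 + 0.038/12)^12 = 9,790 × 1.038669 = $10,168.57.
Effective yield on the $10,000 outlay: 10,168.57 / 10,000 − 1 = 0.016857 = 1.69%.

1.69%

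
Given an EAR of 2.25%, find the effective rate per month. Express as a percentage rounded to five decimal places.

0.18559%

The per-month rate i satisfies (1 + i)^12 = 1 + 0.0225.
i = 1.0225^(1/12) − 1 = 0.0018559 = 0.18559%.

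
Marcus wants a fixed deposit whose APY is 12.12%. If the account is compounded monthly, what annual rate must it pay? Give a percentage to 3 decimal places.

11.495%

(1 + r/12)^12 − 1 = 0.1212, so 1 + r/12 = 1.1212^(1/12).
r/12 = 0.009579, so r = 0.114947 = 11.495%.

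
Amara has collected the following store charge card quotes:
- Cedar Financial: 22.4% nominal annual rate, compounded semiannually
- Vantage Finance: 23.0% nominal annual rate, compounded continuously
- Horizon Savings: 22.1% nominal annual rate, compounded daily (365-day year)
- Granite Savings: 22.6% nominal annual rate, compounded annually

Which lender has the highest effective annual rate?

Vantage Finance

Cedar Financial: (1 + 0.224/2)^2 − 1 = 23.654%
Vantage Finance: e^0.230 − 1 = 25.860%
Horizon Savings: (1 + 0.221/365)^365 − 1 = 24.724%
Granite Savings: compounded annually, EAR = 22.600%
The highest effective annual rate is Vantage Finance at 25.860%.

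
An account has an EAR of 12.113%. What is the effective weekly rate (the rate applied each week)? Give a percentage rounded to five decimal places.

0.22012%

The per-week rate i satisfies (1 + i)^52 = 1 + 0.12113.
i = 1.12113^(1/52) − 1 = 0.0022012 = 0.22012%.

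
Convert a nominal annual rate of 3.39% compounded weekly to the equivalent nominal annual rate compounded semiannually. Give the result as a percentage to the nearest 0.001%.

EAR = (1 + 0.0339/52)^52 − 1 = 0.034470.
Solve (1 + r/2)^2 = 1.034470: r/2 = 1.034470^(1/2) − 1 = 0.017089, so r = 0.034178 = 3.418%.

3.418%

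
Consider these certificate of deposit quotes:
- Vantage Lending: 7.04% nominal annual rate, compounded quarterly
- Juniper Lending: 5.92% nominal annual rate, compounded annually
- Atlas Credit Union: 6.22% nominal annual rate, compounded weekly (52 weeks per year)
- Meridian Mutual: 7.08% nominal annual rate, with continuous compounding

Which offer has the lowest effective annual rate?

Juniper Lending

Vantage Lending: (1 + 0.0704/4)^4 − 1 = 7.228%
Juniper Lending: compounded annually, EAR = 5.920%
Atlas Credit Union: (1 + 0.0622/52)^52 − 1 = 6.414%
Meridian Mutual: e^0.0708 − 1 = 7.337%
The lowest effective annual rate is Juniper Lending at 5.920%.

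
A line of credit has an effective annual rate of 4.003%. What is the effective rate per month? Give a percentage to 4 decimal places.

The per-month rate i satisfies (1 + i)^12 = 1 + 0.04003.
i = 1.04003^(1/12) − 1 = 0.0032762 = 0.3276%.

0.3276%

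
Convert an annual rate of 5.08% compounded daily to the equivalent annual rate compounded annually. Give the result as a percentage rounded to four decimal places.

EAR = (1 + 0.0508/365)^365 − 1 = 0.052109.
Compounded annually, the equivalent nominal rate is the EAR itself: 5.2109%.

5.2109%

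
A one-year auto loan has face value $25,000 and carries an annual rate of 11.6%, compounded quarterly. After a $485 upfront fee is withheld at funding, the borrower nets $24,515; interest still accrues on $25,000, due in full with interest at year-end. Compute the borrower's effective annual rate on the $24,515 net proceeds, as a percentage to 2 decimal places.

Amount owed after one year: 25,000 × (1 + 0.116/4)^4 = 25,000 × 1.121144 = $28,028.61.
Effective rate on net proceeds: 28,028.61 / 24,515 − 1 = 0.143325 = 14.33%.

14.33%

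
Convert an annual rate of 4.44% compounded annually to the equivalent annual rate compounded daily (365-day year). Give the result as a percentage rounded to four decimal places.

4.3445%

Compounded annually, EAR = nominal = 0.044400.
Solve (1 + r/365)^365 = 1.044400: r/365 = 1.044400^(1/365) − 1 = 0.000119, so r = 0.043445 = 4.3445%.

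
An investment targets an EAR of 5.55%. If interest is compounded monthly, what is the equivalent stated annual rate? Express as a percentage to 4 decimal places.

5.4136%

(1 + r/12)^12 − 1 = 0.0555, so 1 + r/12 = 1.0555^(1/12).
r/12 = 0.004511, so r = 0.054136 = 5.4136%.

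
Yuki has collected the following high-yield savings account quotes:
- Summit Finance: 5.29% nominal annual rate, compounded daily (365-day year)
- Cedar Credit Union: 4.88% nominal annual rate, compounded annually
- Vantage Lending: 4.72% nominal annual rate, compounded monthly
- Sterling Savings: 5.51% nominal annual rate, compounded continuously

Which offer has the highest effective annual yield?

Summit Finance: (1 + 0.0529/365)^365 − 1 = 5.432%
Cedar Credit Union: compounded annually, EAR = 4.880%
Vantage Lending: (1 + 0.0472/12)^12 − 1 = 4.823%
Sterling Savings: e^0.0551 − 1 = 5.665%
The highest effective annual rate is Sterling Savings at 5.665%.

Sterling Savings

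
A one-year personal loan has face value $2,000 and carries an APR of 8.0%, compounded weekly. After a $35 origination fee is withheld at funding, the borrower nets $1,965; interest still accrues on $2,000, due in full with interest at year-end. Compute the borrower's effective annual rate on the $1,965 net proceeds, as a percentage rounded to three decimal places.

10.251%

Amount owed after one year: 2,000 × (1 + 0.080/52)^52 = 2,000 × 1.083220 = $2,166.44.
Effective rate on net proceeds: 2,166.44 / 1,965 − 1 = 0.102514 = 10.251%.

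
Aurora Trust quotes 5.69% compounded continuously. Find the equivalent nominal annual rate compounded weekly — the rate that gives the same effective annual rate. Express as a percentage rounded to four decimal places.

EAR under continuous compounding: e^0.0569 − 1 = 0.058550.
Solve (1 + r/52)^52 = 1.058550: r/52 = 1.058550^(1/52) − 1 = 0.001095, so r = 0.056931 = 5.6931%.

5.6931%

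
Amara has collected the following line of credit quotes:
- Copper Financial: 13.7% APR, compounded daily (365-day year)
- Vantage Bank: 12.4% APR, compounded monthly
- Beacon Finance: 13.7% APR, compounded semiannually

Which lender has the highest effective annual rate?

Copper Financial: (1 + 0.137/365)^365 − 1 = 14.680%
Vantage Bank: (1 + 0.124/12)^12 − 1 = 13.130%
Beacon Finance: (1 + 0.137/2)^2 − 1 = 14.169%
The highest effective annual rate is Copper Financial at 14.680%.

Copper Financial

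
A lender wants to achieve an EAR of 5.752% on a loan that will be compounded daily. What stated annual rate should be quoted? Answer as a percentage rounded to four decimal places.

5.5931%

(1 + r/365)^365 − 1 = 0.05752, so 1 + r/365 = 1.05752^(1/365).
r/365 = 0.000153, so r = 0.055931 = 5.5931%.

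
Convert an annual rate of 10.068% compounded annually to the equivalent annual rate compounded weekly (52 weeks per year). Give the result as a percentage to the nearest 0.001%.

Compounded annually, EAR = nominal = 0.100680.
Solve (1 + r/52)^52 = 1.100680: r/52 = 1.100680^(1/52) − 1 = 0.001846, so r = 0.096017 = 9.602%.

9.602%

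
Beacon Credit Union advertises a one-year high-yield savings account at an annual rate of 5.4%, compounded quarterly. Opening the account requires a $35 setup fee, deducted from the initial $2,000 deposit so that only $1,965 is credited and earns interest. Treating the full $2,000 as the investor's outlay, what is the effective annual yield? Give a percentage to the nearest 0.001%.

Value after one year: 1,965 × (1 + 0.054/4)^4 = 1,965 × 1.055103 = $2,073.28.
Effective yield on the $2,000 outlay: 2,073.28 / 2,000 − 1 = 0.036639 = 3.664%.

3.664%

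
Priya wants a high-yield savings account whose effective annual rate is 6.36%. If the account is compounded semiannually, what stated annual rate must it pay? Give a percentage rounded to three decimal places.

6.262%

(1 + r/2)^2 − 1 = 0.0636, so 1 + r/2 = 1.0636^(1/2).
r/2 = 0.031310, so r = 0.062620 = 6.262%.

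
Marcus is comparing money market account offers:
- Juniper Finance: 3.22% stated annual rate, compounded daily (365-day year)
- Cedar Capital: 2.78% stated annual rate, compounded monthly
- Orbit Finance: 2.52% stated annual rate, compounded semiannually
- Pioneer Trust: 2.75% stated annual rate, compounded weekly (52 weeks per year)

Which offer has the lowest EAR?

Orbit Finance

Juniper Finance: (1 + 0.0322/365)^365 − 1 = 3.272%
Cedar Capital: (1 + 0.0278/12)^12 − 1 = 2.816%
Orbit Finance: (1 + 0.0252/2)^2 − 1 = 2.536%
Pioneer Trust: (1 + 0.0275/52)^52 − 1 = 2.787%
The lowest effective annual rate is Orbit Finance at 2.536%.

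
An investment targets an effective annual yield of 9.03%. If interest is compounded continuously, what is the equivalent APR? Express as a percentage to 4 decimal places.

8.6453%

Continuous: nominal r satisfies e^r − 1 = 0.0903.
r = ln(1 + 0.0903) = ln(1.0903) = 0.086453 = 8.6453%.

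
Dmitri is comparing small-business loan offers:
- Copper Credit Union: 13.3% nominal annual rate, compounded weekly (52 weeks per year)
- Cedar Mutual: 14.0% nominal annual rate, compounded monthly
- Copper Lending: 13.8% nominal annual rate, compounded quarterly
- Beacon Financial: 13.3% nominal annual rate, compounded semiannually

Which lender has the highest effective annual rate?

Copper Credit Union: (1 + 0.133/52)^52 − 1 = 14.206%
Cedar Mutual: (1 + 0.140/12)^12 − 1 = 14.934%
Copper Lending: (1 + 0.138/4)^4 − 1 = 14.531%
Beacon Financial: (1 + 0.133/2)^2 − 1 = 13.742%
The highest effective annual rate is Cedar Mutual at 14.934%.

Cedar Mutual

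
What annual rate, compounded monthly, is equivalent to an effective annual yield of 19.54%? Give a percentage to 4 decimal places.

17.9815%

(1 + r/12)^12 − 1 = 0.1954, so 1 + r/12 = 1.1954^(1/12).
r/12 = 0.014985, so r = 0.179815 = 17.9815%.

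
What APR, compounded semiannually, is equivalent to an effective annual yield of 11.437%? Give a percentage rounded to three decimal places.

11.127%

(1 + r/2)^2 − 1 = 0.11437, so 1 + r/2 = 1.11437^(1/2).
r/2 = 0.055637, so r = 0.111274 = 11.127%.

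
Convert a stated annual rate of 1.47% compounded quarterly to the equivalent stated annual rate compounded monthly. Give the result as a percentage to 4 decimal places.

1.4682%

EAR = (1 + 0.0147/4)^4 − 1 = 0.014781.
Solve (1 + r/12)^12 = 1.014781: r/12 = 1.014781^(1/12) − 1 = 0.001224, so r = 0.014682 = 1.4682%.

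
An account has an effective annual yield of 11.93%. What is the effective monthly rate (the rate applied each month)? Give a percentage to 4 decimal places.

0.9436%

The per-month rate i satisfies (1 + i)^12 = 1 + 0.1193.
i = 1.1193^(1/12) − 1 = 0.0094362 = 0.9436%.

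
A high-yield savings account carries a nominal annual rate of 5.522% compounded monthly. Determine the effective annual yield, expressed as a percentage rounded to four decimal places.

EAR = (1 + 0.05522/12)^12 − 1.
= (1 + 0.004602)^12 − 1 = 1.056639 − 1 = 5.6639%.

5.6639%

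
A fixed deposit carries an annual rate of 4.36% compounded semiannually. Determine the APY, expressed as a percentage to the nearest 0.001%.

4.408%

EAR = (1 + 0.0436/2)^2 − 1.
= 1.044075 − 1 = 4.408%.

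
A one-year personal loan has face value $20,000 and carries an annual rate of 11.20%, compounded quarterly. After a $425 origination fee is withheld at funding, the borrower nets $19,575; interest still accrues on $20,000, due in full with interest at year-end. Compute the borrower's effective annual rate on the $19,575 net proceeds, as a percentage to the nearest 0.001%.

14.104%

Amount owed after one year: 20,000 × (1 + 0.1120/4)^4 = 20,000 × 1.116792 = $22,335.85.
Effective rate on net proceeds: 22,335.85 / 19,575 − 1 = 0.141040 = 14.104%.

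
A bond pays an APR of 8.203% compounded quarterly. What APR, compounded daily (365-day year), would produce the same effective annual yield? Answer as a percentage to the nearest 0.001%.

8.121%

EAR = (1 + 0.08203/4)^4 − 1 = 0.084588.
Solve (1 + r/365)^365 = 1.084588: r/365 = 1.084588^(1/365) − 1 = 0.000222, so r = 0.081209 = 8.121%.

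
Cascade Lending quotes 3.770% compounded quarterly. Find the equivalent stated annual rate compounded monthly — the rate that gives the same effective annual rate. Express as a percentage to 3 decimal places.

3.758%

EAR = (1 + 0.03770/4)^4 − 1 = 0.038236.
Solve (1 + r/12)^12 = 1.038236: r/12 = 1.038236^(1/12) − 1 = 0.003132, so r = 0.037582 = 3.758%.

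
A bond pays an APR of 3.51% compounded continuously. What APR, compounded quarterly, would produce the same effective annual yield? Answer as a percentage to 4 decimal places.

3.5254%

EAR under continuous compounding: e^0.0351 − 1 = 0.035723.
Solve (1 + r/4)^4 = 1.035723: r/4 = 1.035723^(1/4) − 1 = 0.008814, so r = 0.035254 = 3.5254%.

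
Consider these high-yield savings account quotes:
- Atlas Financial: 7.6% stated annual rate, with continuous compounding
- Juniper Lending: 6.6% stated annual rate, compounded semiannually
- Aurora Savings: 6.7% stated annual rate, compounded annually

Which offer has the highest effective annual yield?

Atlas Financial

Atlas Financial: e^0.076 − 1 = 7.896%
Juniper Lending: (1 + 0.066/2)^2 − 1 = 6.709%
Aurora Savings: compounded annually, EAR = 6.700%
The highest effective annual rate is Atlas Financial at 7.896%.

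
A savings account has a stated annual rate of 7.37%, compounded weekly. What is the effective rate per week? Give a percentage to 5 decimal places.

0.14173%

With a nominal annual rate compounded weekly, the periodic rate is the nominal rate divided by 52.
i = 0.0737 / 52 = 0.0014173 = 0.14173%.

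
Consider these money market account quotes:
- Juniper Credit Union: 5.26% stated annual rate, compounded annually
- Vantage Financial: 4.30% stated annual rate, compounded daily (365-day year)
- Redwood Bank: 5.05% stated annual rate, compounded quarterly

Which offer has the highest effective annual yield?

Juniper Credit Union

Juniper Credit Union: compounded annually, EAR = 5.260%
Vantage Financial: (1 + 0.0430/365)^365 − 1 = 4.394%
Redwood Bank: (1 + 0.0505/4)^4 − 1 = 5.146%
The highest effective annual rate is Juniper Credit Union at 5.260%.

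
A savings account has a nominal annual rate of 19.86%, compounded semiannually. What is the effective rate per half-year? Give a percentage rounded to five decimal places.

9.93000%

With a nominal annual rate compounded semiannually, the periodic rate is the nominal rate divided by 2.
i = 0.1986 / 2 = 0.0993000 = 9.93000%.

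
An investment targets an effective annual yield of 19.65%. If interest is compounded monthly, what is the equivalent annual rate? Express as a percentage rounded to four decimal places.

(1 + r/12)^12 − 1 = 0.1965, so 1 + r/12 = 1.1965^(1/12).
r/12 = 0.015062, so r = 0.180748 = 18.0748%.

18.0748%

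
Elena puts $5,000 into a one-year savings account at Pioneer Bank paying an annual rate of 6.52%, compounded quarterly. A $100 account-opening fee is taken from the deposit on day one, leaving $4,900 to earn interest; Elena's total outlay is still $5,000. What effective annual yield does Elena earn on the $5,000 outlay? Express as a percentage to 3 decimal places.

4.548%

Value after one year: 4,900 × (1 + 0.0652/4)^4 = 4,900 × 1.066812 = $5,227.38.
Effective yield on the $5,000 outlay: 5,227.38 / 5,000 − 1 = 0.045475 = 4.548%.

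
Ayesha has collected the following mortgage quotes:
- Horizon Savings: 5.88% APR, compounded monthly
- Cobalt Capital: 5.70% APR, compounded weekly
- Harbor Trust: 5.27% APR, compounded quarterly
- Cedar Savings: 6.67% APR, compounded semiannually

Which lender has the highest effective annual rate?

Horizon Savings: (1 + 0.0588/12)^12 − 1 = 6.041%
Cobalt Capital: (1 + 0.0570/52)^52 − 1 = 5.862%
Harbor Trust: (1 + 0.0527/4)^4 − 1 = 5.375%
Cedar Savings: (1 + 0.0667/2)^2 − 1 = 6.781%
The highest effective annual rate is Cedar Savings at 6.781%.

Cedar Savings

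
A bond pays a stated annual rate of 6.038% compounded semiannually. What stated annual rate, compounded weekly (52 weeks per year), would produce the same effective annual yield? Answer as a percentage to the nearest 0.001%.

EAR = (1 + 0.06038/2)^2 − 1 = 0.061291.
Solve (1 + r/52)^52 = 1.061291: r/52 = 1.061291^(1/52) − 1 = 0.001145, so r = 0.059521 = 5.952%.

5.952%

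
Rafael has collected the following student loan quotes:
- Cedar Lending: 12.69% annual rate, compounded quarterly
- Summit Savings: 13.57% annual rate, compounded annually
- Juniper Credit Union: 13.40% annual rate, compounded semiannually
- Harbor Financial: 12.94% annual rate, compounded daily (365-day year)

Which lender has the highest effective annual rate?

Juniper Credit Union

Cedar Lending: (1 + 0.1269/4)^4 − 1 = 13.307%
Summit Savings: compounded annually, EAR = 13.570%
Juniper Credit Union: (1 + 0.1340/2)^2 − 1 = 13.849%
Harbor Financial: (1 + 0.1294/365)^365 − 1 = 13.812%
The highest effective annual rate is Juniper Credit Union at 13.849%.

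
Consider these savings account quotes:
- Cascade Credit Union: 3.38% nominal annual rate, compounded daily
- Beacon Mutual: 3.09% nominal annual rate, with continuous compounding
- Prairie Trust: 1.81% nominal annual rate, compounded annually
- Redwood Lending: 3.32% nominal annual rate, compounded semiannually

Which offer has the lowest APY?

Cascade Credit Union: (1 + 0.0338/365)^365 − 1 = 3.438%
Beacon Mutual: e^0.0309 − 1 = 3.138%
Prairie Trust: compounded annually, EAR = 1.810%
Redwood Lending: (1 + 0.0332/2)^2 − 1 = 3.348%
The lowest effective annual rate is Prairie Trust at 1.810%.

Prairie Trust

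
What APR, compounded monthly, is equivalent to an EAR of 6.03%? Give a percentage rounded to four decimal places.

(1 + r/12)^12 − 1 = 0.0603, so 1 + r/12 = 1.0603^(1/12).
r/12 = 0.004891, so r = 0.058695 = 5.8695%.

5.8695%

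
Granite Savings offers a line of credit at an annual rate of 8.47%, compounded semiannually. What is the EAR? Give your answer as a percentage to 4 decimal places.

EAR = (1 + 0.0847/2)^2 − 1.
= (1 + 0.042350)^2 − 1 = 1.086494 − 1 = 8.6494%.

8.6494%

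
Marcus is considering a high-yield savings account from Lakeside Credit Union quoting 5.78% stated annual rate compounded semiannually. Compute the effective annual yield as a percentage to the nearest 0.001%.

5.864%

EAR = (1 + 0.0578/2)^2 − 1.
= (1 + 0.028900)^2 − 1 = 1.058635 − 1 = 5.864%.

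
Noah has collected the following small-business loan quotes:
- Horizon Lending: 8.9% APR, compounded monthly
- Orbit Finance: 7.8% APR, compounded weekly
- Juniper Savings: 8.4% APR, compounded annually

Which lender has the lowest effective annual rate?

Orbit Finance

Horizon Lending: (1 + 0.089/12)^12 − 1 = 9.272%
Orbit Finance: (1 + 0.078/52)^52 − 1 = 8.106%
Juniper Savings: compounded annually, EAR = 8.400%
The lowest effective annual rate is Orbit Finance at 8.106%.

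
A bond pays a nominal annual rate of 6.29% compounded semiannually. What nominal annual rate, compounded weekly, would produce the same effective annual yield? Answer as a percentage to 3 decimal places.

EAR = (1 + 0.0629/2)^2 − 1 = 0.063889.
Solve (1 + r/52)^52 = 1.063889: r/52 = 1.063889^(1/52) − 1 = 0.001192, so r = 0.061968 = 6.197%.

6.197%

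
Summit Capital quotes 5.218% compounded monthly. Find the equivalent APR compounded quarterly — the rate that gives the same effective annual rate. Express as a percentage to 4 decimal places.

5.2407%

EAR = (1 + 0.05218/12)^12 − 1 = 0.053446.
Solve (1 + r/4)^4 = 1.053446: r/4 = 1.053446^(1/4) − 1 = 0.013102, so r = 0.052407 = 5.2407%.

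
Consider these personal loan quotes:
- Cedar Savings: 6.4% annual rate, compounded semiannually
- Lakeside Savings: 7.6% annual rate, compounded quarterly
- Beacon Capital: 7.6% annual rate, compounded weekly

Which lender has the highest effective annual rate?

Beacon Capital

Cedar Savings: (1 + 0.064/2)^2 − 1 = 6.502%
Lakeside Savings: (1 + 0.076/4)^4 − 1 = 7.819%
Beacon Capital: (1 + 0.076/52)^52 − 1 = 7.890%
The highest effective annual rate is Beacon Capital at 7.890%.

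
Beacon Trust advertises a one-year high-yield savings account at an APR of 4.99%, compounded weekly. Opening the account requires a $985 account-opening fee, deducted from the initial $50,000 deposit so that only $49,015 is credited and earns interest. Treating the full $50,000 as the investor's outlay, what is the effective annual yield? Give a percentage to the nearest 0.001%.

Value after one year: 49,015 × (1 + 0.0499/52)^52 = 49,015 × 1.051141 = $51,521.67.
Effective yield on the $50,000 outlay: 51,521.67 / 50,000 − 1 = 0.030433 = 3.043%.

3.043%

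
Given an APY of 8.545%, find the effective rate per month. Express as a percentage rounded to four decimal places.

0.6856%

The per-month rate i satisfies (1 + i)^12 = 1 + 0.08545.
i = 1.08545^(1/12) − 1 = 0.0068563 = 0.6856%.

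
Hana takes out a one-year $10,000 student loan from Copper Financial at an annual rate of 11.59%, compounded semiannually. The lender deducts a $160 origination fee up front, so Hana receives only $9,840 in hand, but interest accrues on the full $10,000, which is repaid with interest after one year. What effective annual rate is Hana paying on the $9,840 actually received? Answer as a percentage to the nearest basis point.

13.75%

Amount owed after one year: 10,000 × (1 + 0.1159/2)^2 = 10,000 × 1.119258 = $11,192.58.
Effective rate on net proceeds: 11,192.58 / 9,840 − 1 = 0.137458 = 13.75%.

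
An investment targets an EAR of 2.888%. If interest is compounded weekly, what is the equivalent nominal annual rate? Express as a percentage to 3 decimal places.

2.848%

(1 + r/52)^52 − 1 = 0.02888, so 1 + r/52 = 1.02888^(1/52).
r/52 = 0.000548, so r = 0.028479 = 2.848%.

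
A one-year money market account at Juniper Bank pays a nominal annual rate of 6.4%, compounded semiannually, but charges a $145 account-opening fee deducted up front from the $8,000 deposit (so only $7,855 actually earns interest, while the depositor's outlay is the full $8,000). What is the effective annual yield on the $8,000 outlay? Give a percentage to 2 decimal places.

Value after one year: 7,855 × (1 + 0.064/2)^2 = 7,855 × 1.065024 = $8,365.76.
Effective yield on the $8,000 outlay: 8,365.76 / 8,000 − 1 = 0.045720 = 4.57%.

4.57%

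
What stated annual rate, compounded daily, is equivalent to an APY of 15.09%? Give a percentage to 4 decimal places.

(1 + r/365)^365 − 1 = 0.1509, so 1 + r/365 = 1.1509^(1/365).
r/365 = 0.000385, so r = 0.140571 = 14.0571%.

14.0571%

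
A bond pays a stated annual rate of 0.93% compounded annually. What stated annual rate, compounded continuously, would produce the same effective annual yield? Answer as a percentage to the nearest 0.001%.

0.926%

Compounded annually, EAR = nominal = 0.009300.
Equivalent continuous rate: r = ln(1 + 0.009300) = 0.009257 = 0.926%.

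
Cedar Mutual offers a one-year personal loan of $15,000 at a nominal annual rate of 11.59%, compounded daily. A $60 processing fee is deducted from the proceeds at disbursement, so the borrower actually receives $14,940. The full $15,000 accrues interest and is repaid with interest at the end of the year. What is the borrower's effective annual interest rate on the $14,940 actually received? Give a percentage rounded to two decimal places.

Amount owed after one year: 15,000 × (1 + 0.1159/365)^365 = 15,000 × 1.122863 = $16,842.94.
Effective rate on net proceeds: 16,842.94 / 14,940 − 1 = 0.127372 = 12.74%.

12.74%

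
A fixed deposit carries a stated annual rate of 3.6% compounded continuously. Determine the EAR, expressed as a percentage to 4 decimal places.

With continuous compounding, EAR = e^0.036 − 1.
e^0.036 = 1.036656, so EAR = 0.036656 = 3.6656%.

3.6656%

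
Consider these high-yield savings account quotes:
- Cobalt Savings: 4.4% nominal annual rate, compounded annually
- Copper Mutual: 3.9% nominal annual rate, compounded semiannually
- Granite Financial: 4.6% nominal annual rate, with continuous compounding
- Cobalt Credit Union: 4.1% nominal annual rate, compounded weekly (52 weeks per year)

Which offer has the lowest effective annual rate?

Cobalt Savings: compounded annually, EAR = 4.400%
Copper Mutual: (1 + 0.039/2)^2 − 1 = 3.938%
Granite Financial: e^0.046 − 1 = 4.707%
Cobalt Credit Union: (1 + 0.041/52)^52 − 1 = 4.184%
The lowest effective annual rate is Copper Mutual at 3.938%.

Copper Mutual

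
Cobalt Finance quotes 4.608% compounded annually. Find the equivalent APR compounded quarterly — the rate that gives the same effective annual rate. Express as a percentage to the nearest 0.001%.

Compounded annually, EAR = nominal = 0.046080.
Solve (1 + r/4)^4 = 1.046080: r/4 = 1.046080^(1/4) − 1 = 0.011326, so r = 0.045304 = 4.530%.

4.530%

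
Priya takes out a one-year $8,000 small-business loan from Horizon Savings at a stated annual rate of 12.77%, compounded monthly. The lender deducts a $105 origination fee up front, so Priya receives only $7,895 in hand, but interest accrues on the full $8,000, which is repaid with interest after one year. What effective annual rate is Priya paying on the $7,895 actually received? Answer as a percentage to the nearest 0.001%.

Amount owed after one year: 8,000 × (1 + 0.1277/12)^12 = 8,000 × 1.135446 = $9,083.57.
Effective rate on net proceeds: 9,083.57 / 7,895 − 1 = 0.150547 = 15.055%.

15.055%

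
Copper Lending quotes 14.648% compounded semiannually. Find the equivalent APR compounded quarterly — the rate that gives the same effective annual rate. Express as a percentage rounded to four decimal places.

EAR = (1 + 0.14648/2)^2 − 1 = 0.151844.
Solve (1 + r/4)^4 = 1.151844: r/4 = 1.151844^(1/4) − 1 = 0.035973, so r = 0.143892 = 14.3892%.

14.3892%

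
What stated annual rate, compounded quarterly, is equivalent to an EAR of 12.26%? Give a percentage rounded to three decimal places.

(1 + r/4)^4 − 1 = 0.1226, so 1 + r/4 = 1.1226^(1/4).
r/4 = 0.029334, so r = 0.117335 = 11.734%.

11.734%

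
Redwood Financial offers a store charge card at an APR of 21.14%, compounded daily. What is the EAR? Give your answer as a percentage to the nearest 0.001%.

23.533%

EAR = (1 + 0.2114/365)^365 − 1.
= 1.235331 − 1 = 23.533%.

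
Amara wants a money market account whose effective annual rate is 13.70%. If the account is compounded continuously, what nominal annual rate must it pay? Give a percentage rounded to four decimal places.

Continuous: nominal r satisfies e^r − 1 = 0.1370.
r = ln(1 + 0.1370) = ln(1.1370) = 0.128393 = 12.8393%.

12.8393%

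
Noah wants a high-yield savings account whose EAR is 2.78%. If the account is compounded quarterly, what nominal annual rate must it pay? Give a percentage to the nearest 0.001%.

2.751%

(1 + r/4)^4 − 1 = 0.0278, so 1 + r/4 = 1.0278^(1/4).
r/4 = 0.006879, so r = 0.027515 = 2.751%.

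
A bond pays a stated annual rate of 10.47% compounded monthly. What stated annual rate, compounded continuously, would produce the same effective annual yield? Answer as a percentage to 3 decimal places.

10.425%

EAR = (1 + 0.1047/12)^12 − 1 = 0.109873.
Equivalent continuous rate: r = ln(1 + 0.109873) = 0.104246 = 10.425%.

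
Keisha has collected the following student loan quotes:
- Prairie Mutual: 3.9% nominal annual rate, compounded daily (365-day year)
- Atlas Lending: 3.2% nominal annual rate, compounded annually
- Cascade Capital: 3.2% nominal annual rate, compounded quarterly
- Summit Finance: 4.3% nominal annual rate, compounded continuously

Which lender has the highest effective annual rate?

Summit Finance

Prairie Mutual: (1 + 0.039/365)^365 − 1 = 3.977%
Atlas Lending: compounded annually, EAR = 3.200%
Cascade Capital: (1 + 0.032/4)^4 − 1 = 3.239%
Summit Finance: e^0.043 − 1 = 4.394%
The highest effective annual rate is Summit Finance at 4.394%.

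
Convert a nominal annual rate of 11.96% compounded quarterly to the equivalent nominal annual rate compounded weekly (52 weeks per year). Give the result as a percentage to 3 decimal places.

EAR = (1 + 0.1196/4)^4 − 1 = 0.125072.
Solve (1 + r/52)^52 = 1.125072: r/52 = 1.125072^(1/52) − 1 = 0.002269, so r = 0.117980 = 11.798%.

11.798%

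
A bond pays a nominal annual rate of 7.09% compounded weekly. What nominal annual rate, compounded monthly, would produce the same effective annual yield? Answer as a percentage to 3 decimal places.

EAR = (1 + 0.0709/52)^52 − 1 = 0.073422.
Solve (1 + r/12)^12 = 1.073422: r/12 = 1.073422^(1/12) − 1 = 0.005922, so r = 0.071061 = 7.106%.

7.106%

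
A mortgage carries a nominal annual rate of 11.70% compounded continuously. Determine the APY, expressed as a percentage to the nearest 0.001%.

With continuous compounding, EAR = e^0.1170 − 1.
e^0.1170 = 1.124119, so EAR = 0.124119 = 12.412%.

12.412%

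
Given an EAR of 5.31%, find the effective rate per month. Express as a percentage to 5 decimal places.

The per-month rate i satisfies (1 + i)^12 = 1 + 0.0531.
i = 1.0531^(1/12) − 1 = 0.0043208 = 0.43208%.

0.43208%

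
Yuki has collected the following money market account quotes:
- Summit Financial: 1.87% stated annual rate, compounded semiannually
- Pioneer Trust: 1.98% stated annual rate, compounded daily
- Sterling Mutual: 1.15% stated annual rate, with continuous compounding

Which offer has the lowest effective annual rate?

Sterling Mutual

Summit Financial: (1 + 0.0187/2)^2 − 1 = 1.879%
Pioneer Trust: (1 + 0.0198/365)^365 − 1 = 2.000%
Sterling Mutual: e^0.0115 − 1 = 1.157%
The lowest effective annual rate is Sterling Mutual at 1.157%.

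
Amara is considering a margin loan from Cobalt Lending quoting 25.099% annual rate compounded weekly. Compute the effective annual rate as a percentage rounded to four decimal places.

28.4521%

EAR = (1 + 0.25099/52)^52 − 1.
= (1 + 0.004827)^52 − 1 = 1.284521 − 1 = 28.4521%.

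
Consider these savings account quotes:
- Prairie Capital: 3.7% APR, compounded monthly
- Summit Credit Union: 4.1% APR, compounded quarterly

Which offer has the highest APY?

Summit Credit Union

Prairie Capital: (1 + 0.037/12)^12 − 1 = 3.763%
Summit Credit Union: (1 + 0.041/4)^4 − 1 = 4.163%
The highest effective annual rate is Summit Credit Union at 4.163%.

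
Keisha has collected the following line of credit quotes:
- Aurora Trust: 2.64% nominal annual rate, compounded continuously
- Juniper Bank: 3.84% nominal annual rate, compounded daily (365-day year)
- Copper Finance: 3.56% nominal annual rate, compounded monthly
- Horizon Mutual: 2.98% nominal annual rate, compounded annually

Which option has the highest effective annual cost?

Aurora Trust: e^0.0264 − 1 = 2.675%
Juniper Bank: (1 + 0.0384/365)^365 − 1 = 3.914%
Copper Finance: (1 + 0.0356/12)^12 − 1 = 3.619%
Horizon Mutual: compounded annually, EAR = 2.980%
The highest effective annual rate is Juniper Bank at 3.914%.

Juniper Bank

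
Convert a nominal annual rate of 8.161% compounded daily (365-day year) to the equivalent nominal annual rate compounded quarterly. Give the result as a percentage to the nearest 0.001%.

8.244%

EAR = (1 + 0.08161/365)^365 − 1 = 0.085023.
Solve (1 + r/4)^4 = 1.085023: r/4 = 1.085023^(1/4) − 1 = 0.020610, so r = 0.082439 = 8.244%.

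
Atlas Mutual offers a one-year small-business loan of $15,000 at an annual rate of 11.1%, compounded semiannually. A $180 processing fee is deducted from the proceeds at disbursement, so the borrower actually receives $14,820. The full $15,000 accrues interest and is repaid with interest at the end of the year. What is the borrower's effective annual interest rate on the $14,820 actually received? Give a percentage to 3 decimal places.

Amount owed after one year: 15,000 × (1 + 0.111/2)^2 = 15,000 × 1.114080 = $16,711.20.
Effective rate on net proceeds: 16,711.20 / 14,820 − 1 = 0.127612 = 12.761%.

12.761%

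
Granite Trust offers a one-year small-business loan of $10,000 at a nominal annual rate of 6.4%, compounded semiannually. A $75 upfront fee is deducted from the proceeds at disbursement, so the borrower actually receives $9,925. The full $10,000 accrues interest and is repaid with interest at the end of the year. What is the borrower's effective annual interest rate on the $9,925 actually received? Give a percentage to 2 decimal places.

Amount owed after one year: 10,000 × (1 + 0.064/2)^2 = 10,000 × 1.065024 = $10,650.24.
Effective rate on net proceeds: 10,650.24 / 9,925 − 1 = 0.073072 = 7.31%.

7.31%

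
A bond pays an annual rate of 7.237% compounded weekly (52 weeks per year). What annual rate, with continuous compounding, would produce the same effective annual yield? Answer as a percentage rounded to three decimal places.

EAR = (1 + 0.07237/52)^52 − 1 = 0.074999.
Equivalent continuous rate: r = ln(1 + 0.074999) = 0.072320 = 7.232%.

7.232%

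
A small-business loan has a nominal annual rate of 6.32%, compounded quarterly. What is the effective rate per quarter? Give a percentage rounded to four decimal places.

With a nominal annual rate compounded quarterly, the periodic rate is the nominal rate divided by 4.
i = 0.0632 / 4 = 0.0158000 = 1.5800%.

1.5800%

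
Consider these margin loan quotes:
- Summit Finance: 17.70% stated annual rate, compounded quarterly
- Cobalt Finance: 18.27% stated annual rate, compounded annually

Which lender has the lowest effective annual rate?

Cobalt Finance

Summit Finance: (1 + 0.1770/4)^4 − 1 = 18.910%
Cobalt Finance: compounded annually, EAR = 18.270%
The lowest effective annual rate is Cobalt Finance at 18.270%.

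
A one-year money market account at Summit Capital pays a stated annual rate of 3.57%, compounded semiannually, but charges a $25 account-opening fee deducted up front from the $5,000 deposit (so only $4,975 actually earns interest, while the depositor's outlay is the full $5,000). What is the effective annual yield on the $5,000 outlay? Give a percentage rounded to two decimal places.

Value after one year: 4,975 × (1 + 0.0357/2)^2 = 4,975 × 1.036019 = $5,154.19.
Effective yield on the $5,000 outlay: 5,154.19 / 5,000 − 1 = 0.030839 = 3.08%.

3.08%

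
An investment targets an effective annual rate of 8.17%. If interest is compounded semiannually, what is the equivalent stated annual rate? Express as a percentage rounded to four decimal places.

8.0096%

(1 + r/2)^2 − 1 = 0.0817, so 1 + r/2 = 1.0817^(1/2).
r/2 = 0.040048, so r = 0.080096 = 8.0096%.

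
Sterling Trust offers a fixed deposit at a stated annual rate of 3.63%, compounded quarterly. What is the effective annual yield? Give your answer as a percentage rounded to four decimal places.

EAR = (1 + 0.0363/4)^4 − 1.
= (1 + 0.009075)^4 − 1 = 1.036797 − 1 = 3.6797%.

3.6797%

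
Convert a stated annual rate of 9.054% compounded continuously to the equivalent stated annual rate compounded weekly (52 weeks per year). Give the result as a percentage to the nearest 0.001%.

EAR under continuous compounding: e^0.09054 − 1 = 0.094765.
Solve (1 + r/52)^52 = 1.094765: r/52 = 1.094765^(1/52) − 1 = 0.001743, so r = 0.090619 = 9.062%.

9.062%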